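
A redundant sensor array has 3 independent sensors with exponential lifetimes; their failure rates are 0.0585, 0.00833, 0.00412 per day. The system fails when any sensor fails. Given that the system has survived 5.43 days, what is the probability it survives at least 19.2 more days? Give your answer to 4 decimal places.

0.2561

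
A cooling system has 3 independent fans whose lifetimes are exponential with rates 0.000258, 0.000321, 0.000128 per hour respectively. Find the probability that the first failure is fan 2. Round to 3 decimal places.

The time to first failure is exponential with rate Σλ = 0.000258 + 0.000321 + 0.000128 = 0.000707.
P(fan 2 first) = λ_2/Σλ = 0.000321/0.000707 ≈ 0.454.

0.454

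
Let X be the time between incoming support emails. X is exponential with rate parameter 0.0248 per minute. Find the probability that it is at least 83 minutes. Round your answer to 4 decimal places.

P(X > 83) = e^(−λ·83) = e^(−2.0584) ≈ 0.1277.

0.1277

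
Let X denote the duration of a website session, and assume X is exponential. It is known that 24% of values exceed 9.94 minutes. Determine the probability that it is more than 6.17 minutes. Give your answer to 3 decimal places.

0.412

e^(−λ·9.94) = 0.24 ⇒ λ = −ln(0.24)/9.94 = 0.143573.
P(X > 6.17) = e^(−0.143573·6.17) = e^(−0.88585) ≈ 0.412.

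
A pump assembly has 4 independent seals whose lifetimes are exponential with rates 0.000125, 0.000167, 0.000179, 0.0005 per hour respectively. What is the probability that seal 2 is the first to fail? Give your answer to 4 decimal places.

The time to first failure is exponential with rate Σλ = 0.000125 + 0.000167 + 0.000179 + 0.0005 = 0.000971.
P(seal 2 first) = λ_2/Σλ = 0.000167/0.000971 ≈ 0.1720.

0.1720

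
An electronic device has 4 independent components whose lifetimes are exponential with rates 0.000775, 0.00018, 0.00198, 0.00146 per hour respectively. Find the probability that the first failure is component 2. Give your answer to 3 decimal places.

The time to first failure is exponential with rate Σλ = 0.000775 + 0.00018 + 0.00198 + 0.00146 = 0.004395.
P(component 2 first) = λ_2/Σλ = 0.00018/0.004395 ≈ 0.041.

0.041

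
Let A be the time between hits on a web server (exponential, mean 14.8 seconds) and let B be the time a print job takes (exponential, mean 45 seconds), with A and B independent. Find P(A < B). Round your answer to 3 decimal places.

0.753

λ_1 = 1/14.8 = 0.0675676, λ_2 = 1/45 = 0.0222222.
For independent exponentials, P(A < B) = λ_1/(λ_1+λ_2) = 0.0675676/0.0897898 ≈ 0.753.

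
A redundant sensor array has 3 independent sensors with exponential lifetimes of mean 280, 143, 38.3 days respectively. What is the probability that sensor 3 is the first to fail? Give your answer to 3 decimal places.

Rates: λ_i = 1/mean_i → 0.00357143, 0.00699301, 0.0261097; Σλ = 0.0366741.
P(sensor 3 first) = λ_3/Σλ = 0.0261097/0.0366741 ≈ 0.712.

0.712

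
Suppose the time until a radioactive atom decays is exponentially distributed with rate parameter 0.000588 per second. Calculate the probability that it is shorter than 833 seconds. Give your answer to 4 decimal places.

P(X ≤ 833) = 1 − e^(−λ·833) = 1 − e^(−0.4898) ≈ 0.3873.

0.3873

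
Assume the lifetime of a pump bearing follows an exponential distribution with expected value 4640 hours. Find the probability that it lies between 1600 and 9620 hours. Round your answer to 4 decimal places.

0.5826

The rate is λ = 1/4640 = 0.000215517 per hour.
P(1600 < X < 9620) = e^(−λ·1600) − e^(−λ·9620) = 0.70834 − 0.12577 ≈ 0.5826.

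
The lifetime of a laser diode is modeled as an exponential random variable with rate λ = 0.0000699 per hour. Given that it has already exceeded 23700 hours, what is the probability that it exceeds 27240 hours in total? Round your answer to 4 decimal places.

By the memoryless property, P(X > 23700+3540 | X > 23700) = P(X > 3540).
P(X > 3540) = e^(−0.24745) ≈ 0.7808.

0.7808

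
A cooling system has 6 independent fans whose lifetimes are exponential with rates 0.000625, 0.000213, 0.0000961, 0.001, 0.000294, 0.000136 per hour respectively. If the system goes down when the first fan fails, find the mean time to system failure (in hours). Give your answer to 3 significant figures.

423

The time to first failure is exponential with rate Σλ = 0.000625 + 0.000213 + 0.0000961 + 0.001 + 0.000294 + 0.000136 = 0.0023641.
E[min] = 1/Σλ = 1/0.0023641 = 422.994 hours.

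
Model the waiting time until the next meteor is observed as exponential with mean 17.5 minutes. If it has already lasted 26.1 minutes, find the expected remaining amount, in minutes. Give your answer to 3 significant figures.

17.5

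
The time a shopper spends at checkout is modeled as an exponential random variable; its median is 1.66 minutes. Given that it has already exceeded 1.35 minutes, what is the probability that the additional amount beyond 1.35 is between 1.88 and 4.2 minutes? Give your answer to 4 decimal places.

0.2830

For an exponential, median = ln(2)/λ, so λ = ln 2 / 1.66 = 0.417559 per minute.
Memoryless: the residual past 1.35 is again Exp(λ).
P(1.88 < residual < 4.2) = e^(−λ·1.88) − e^(−λ·4.2) = 0.45612 − 0.17312 ≈ 0.2830.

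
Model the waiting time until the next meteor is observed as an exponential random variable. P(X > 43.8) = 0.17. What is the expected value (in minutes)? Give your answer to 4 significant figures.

e^(−λ·43.8) = 0.17 ⇒ λ = −ln(0.17)/43.8 = 0.0404556.
Mean = 1/λ = 24.7184 minutes.

24.72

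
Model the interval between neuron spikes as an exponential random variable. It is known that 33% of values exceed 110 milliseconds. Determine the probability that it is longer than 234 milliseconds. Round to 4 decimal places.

0.0946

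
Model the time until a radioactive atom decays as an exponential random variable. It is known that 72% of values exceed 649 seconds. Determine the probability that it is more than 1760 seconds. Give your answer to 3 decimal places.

e^(−λ·649) = 0.72 ⇒ λ = −ln(0.72)/649 = 0.00050617.
P(X > 1760) = e^(−0.00050617·1760) = e^(−0.89086) ≈ 0.410.

0.410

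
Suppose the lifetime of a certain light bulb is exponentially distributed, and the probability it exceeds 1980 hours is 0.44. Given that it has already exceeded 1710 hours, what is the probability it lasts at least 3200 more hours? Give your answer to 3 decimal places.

From e^(−λ·1980) = 0.44, λ = −ln(0.44)/1980 = 0.000414637.
Memoryless: P(X > 1710+3200 | X > 1710) = P(X > 3200) = e^(−0.000414637·3200) ≈ 0.265.

0.265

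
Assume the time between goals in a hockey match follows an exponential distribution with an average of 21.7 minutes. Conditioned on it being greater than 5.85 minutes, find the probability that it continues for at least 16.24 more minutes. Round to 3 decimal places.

0.473

The rate is λ = 1/21.7 = 0.0460829 per minute.
P(X > s+t | X > s) = e^(−λ(s+t))/e^(−λs) = e^(−λt), independent of s = 5.85.
P(X > 16.24) = e^(−0.74839) ≈ 0.473.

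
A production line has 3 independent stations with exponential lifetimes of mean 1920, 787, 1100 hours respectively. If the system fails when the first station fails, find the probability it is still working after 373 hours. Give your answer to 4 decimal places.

0.3652

The first failure time is exponential with rate Σλ_i = 1/1920 + 1/787 + 1/1100 = 0.00270057 per hour.
P(min > 373) = e^(−0.00270057·373) = e^(−1.0073) ≈ 0.3652.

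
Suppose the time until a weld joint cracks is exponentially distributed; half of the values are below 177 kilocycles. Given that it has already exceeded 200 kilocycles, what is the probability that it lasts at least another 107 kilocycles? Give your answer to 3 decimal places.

0.658

For an exponential, median = ln(2)/λ, so λ = ln 2 / 177 = 0.00391609 per kilocycle.
The exponential is memoryless, so the remaining time is again Exp(λ): the condition X > 200 is irrelevant.
P(X > 107) = e^(−0.41902) ≈ 0.658.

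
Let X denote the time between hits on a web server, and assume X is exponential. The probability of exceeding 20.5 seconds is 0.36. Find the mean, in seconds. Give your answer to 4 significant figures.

20.07

e^(−λ·20.5) = 0.36 ⇒ λ = −ln(0.36)/20.5 = 0.0498366.
Mean = 1/λ = 20.0656 seconds.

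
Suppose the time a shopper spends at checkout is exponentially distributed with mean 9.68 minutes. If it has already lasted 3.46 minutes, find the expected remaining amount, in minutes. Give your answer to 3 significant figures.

The rate is λ = 1/9.68 = 0.103306 per minute.
By memorylessness, the remaining amount past any threshold is again Exp(λ) with mean 1/λ = 9.68 minutes.

9.68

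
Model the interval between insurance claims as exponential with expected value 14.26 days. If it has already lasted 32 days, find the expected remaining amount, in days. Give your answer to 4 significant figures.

The rate is λ = 1/14.26 = 0.0701262 per day.
By memorylessness, the remaining amount past any threshold is again Exp(λ) with mean 1/λ = 14.26 days.

14.26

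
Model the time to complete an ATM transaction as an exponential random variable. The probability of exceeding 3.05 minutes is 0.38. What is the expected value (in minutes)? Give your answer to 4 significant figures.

e^(−λ·3.05) = 0.38 ⇒ λ = −ln(0.38)/3.05 = 0.317241.
Mean = 1/λ = 3.15218 minutes.

3.152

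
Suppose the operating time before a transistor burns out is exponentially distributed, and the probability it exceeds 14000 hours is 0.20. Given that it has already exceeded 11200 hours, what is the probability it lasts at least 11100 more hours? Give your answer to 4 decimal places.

From e^(−λ·14000) = 0.20, λ = −ln(0.20)/14000 = 0.00011496.
Memoryless: P(X > 11200+11100 | X > 11200) = P(X > 11100) = e^(−0.00011496·11100) ≈ 0.2791.

0.2791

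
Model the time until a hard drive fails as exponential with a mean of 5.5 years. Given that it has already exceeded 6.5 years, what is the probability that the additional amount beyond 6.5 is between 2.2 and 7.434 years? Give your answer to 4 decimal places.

0.4115

The rate is λ = 1/5.5 = 0.181818 per year.
Memoryless: the residual past 6.5 is again Exp(λ).
P(2.2 < residual < 7.434) = e^(−λ·2.2) − e^(−λ·7.434) = 0.67032 − 0.25882 ≈ 0.4115.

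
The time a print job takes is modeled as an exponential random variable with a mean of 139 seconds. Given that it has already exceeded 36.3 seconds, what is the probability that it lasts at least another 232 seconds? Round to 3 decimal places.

0.188

The rate is λ = 1/139 = 0.00719424 per second.
The exponential is memoryless, so the remaining time is again Exp(λ): the condition X > 36.3 is irrelevant.
P(X > 232) = e^(−1.6691) ≈ 0.188.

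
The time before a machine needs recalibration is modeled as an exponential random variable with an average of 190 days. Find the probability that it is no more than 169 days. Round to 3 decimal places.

The rate is λ = 1/190 = 0.00526316 per day.
P(X ≤ 169) = 1 − e^(−λ·169) = 1 − e^(−0.88947) ≈ 0.589.

0.589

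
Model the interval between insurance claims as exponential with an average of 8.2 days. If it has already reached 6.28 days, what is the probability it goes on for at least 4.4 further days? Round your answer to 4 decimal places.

The rate is λ = 1/8.2 = 0.121951 per day.
By the memoryless property, P(X > 6.28+4.4 | X > 6.28) = P(X > 4.4).
P(X > 4.4) = e^(−0.53659) ≈ 0.5847.

0.5847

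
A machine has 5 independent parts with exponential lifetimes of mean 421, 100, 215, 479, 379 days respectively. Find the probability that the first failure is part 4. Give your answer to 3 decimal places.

0.096

Rates: λ_i = 1/mean_i → 0.0023753, 0.01, 0.00465116, 0.00208768, 0.00263852; Σλ = 0.0217527.
P(part 4 first) = λ_4/Σλ = 0.00208768/0.0217527 ≈ 0.096.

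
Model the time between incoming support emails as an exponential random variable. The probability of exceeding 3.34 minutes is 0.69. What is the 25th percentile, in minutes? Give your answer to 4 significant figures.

2.589

e^(−λ·3.34) = 0.69 ⇒ λ = −ln(0.69)/3.34 = 0.111097.
25th percentile: 1 − e^(−λt) = 0.25, t = −ln(0.75)/λ = 2.58947 minutes.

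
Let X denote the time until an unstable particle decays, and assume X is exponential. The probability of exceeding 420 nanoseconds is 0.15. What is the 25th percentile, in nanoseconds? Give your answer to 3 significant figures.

63.7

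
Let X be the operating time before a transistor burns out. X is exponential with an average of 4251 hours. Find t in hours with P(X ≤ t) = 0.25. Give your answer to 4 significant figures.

The rate is λ = 1/4251 = 0.000235239 per hour.
Set 1 − e^(−λt) = 0.25, so t = −ln(0.75)/λ = 0.28768/0.000235239 ≈ 1222.94 hours.

1223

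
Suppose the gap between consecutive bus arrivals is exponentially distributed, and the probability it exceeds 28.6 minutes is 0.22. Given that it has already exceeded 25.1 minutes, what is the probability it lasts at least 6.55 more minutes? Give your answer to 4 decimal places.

0.7070

From e^(−λ·28.6) = 0.22, λ = −ln(0.22)/28.6 = 0.0529415.
Memoryless: P(X > 25.1+6.55 | X > 25.1) = P(X > 6.55) = e^(−0.0529415·6.55) ≈ 0.7070.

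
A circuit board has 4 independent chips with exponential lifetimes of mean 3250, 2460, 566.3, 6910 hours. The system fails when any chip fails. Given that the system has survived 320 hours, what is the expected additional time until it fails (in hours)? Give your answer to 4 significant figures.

First-failure rate Σλ = 1/3250 + 1/2460 + 1/566.3 + 1/6910 = 0.00262476.
By memorylessness the expected residual is 1/Σλ = 380.987 hours, regardless of the 320 already elapsed.

381.0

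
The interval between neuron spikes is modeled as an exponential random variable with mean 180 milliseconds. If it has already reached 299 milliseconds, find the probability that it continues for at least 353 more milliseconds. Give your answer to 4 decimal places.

0.1407

The rate is λ = 1/180 = 0.00555556 per millisecond.
P(X > s+t | X > s) = e^(−λ(s+t))/e^(−λs) = e^(−λt), independent of s = 299.
P(X > 353) = e^(−1.9611) ≈ 0.1407.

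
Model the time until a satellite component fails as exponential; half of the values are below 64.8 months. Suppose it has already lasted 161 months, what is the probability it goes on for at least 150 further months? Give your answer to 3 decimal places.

0.201

For an exponential, median = ln(2)/λ, so λ = ln 2 / 64.8 = 0.0106967 per month.
P(X > s+t | X > s) = e^(−λ(s+t))/e^(−λs) = e^(−λt), independent of s = 161.
P(X > 150) = e^(−1.6045) ≈ 0.201.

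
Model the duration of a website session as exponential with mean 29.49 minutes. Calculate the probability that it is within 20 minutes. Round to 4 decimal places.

0.4925

The rate is λ = 1/29.49 = 0.0339098 per minute.
P(X ≤ 20) = 1 − e^(−λ·20) = 1 − e^(−0.6782) ≈ 0.4925.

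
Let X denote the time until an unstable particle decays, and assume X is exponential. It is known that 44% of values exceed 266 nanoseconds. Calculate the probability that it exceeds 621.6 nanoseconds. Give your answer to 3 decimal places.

0.147

e^(−λ·266) = 0.44 ⇒ λ = −ln(0.44)/266 = 0.00308639.
P(X > 621.6) = e^(−0.00308639·621.6) = e^(−1.9185) ≈ 0.147.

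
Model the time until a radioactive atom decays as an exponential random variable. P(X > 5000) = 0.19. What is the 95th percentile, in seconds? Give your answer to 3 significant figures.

e^(−λ·5000) = 0.19 ⇒ λ = −ln(0.19)/5000 = 0.000332146.
95th percentile: 1 − e^(−λt) = 0.95, t = −ln(0.05)/λ = 9019.32 seconds.

9020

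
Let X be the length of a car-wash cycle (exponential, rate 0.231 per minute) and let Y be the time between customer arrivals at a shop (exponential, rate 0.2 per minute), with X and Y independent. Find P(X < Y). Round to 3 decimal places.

0.536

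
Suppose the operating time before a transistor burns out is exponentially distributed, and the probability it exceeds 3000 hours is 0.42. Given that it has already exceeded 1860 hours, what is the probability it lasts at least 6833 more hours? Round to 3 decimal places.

From e^(−λ·3000) = 0.42, λ = −ln(0.42)/3000 = 0.000289167.
Memoryless: P(X > 1860+6833 | X > 1860) = P(X > 6833) = e^(−0.000289167·6833) ≈ 0.139.

0.139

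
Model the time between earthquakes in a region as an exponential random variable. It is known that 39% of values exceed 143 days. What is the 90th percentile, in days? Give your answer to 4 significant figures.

349.7

e^(−λ·143) = 0.39 ⇒ λ = −ln(0.39)/143 = 0.00658468.
90th percentile: 1 − e^(−λt) = 0.9, t = −ln(0.1)/λ = 349.688 days.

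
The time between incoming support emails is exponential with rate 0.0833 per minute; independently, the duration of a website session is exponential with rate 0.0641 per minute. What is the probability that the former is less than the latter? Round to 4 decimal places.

λ_1 = 0.0833, λ_2 = 0.0641.
For independent exponentials, P(the former < the latter) = λ_1/(λ_1+λ_2) = 0.0833/0.1474 ≈ 0.5651.

0.5651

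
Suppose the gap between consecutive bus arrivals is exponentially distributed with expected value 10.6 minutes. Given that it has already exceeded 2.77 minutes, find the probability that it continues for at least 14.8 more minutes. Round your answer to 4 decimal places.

0.2475

The rate is λ = 1/10.6 = 0.0943396 per minute.
The exponential is memoryless, so the remaining time is again Exp(λ): the condition X > 2.77 is irrelevant.
P(X > 14.8) = e^(−1.3962) ≈ 0.2475.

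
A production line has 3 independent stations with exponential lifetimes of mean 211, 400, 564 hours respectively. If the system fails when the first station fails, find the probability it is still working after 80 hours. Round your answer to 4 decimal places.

0.4863

The first failure time is exponential with rate Σλ_i = 1/211 + 1/400 + 1/564 = 0.00901239 per hour.
P(min > 80) = e^(−0.00901239·80) = e^(−0.72099) ≈ 0.4863.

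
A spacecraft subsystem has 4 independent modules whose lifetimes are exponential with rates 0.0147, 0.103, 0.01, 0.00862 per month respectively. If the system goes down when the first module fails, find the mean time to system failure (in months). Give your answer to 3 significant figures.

7.34

The time to first failure is exponential with rate Σλ = 0.0147 + 0.103 + 0.01 + 0.00862 = 0.13632.
E[min] = 1/Σλ = 1/0.13632 = 7.33568 months.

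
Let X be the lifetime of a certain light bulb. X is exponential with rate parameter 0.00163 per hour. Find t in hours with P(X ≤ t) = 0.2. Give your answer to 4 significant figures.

Set 1 − e^(−λt) = 0.2, so t = −ln(0.8)/λ = 0.22314/0.00163 ≈ 136.898 hours.

136.9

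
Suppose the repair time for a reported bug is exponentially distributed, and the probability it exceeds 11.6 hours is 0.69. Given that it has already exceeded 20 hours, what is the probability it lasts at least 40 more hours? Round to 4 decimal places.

From e^(−λ·11.6) = 0.69, λ = −ln(0.69)/11.6 = 0.0319882.
Memoryless: P(X > 20+40 | X > 20) = P(X > 40) = e^(−0.0319882·40) ≈ 0.2782.

0.2782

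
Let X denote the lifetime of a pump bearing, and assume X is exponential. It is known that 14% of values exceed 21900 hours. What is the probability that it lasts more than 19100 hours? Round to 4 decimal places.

0.1800

e^(−λ·21900) = 0.14 ⇒ λ = −ln(0.14)/21900 = 0.0000897768.
P(X > 19100) = e^(−0.0000897768·19100) = e^(−1.7147) ≈ 0.1800.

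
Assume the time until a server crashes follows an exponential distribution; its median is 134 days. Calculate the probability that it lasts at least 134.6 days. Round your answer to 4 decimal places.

0.4985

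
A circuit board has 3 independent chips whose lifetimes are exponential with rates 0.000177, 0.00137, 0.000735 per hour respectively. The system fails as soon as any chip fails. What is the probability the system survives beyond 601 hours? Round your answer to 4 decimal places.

The time to first failure is exponential with rate Σλ = 0.000177 + 0.00137 + 0.000735 = 0.002282.
P(min > 601) = e^(−0.002282·601) = e^(−1.3715) ≈ 0.2537.

0.2537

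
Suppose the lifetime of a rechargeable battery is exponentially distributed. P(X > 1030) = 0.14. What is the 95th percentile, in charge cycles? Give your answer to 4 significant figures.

1569

e^(−λ·1030) = 0.14 ⇒ λ = −ln(0.14)/1030 = 0.00190885.
95th percentile: 1 − e^(−λt) = 0.95, t = −ln(0.05)/λ = 1569.39 charge cycles.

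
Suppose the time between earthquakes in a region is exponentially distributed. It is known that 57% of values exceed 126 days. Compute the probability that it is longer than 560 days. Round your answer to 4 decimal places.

e^(−λ·126) = 0.57 ⇒ λ = −ln(0.57)/126 = 0.00446126.
P(X > 560) = e^(−0.00446126·560) = e^(−2.4983) ≈ 0.0822.

0.0822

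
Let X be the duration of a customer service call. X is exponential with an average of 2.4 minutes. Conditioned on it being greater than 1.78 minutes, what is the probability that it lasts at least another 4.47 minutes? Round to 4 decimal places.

The rate is λ = 1/2.4 = 0.416667 per minute.
P(X > s+t | X > s) = e^(−λ(s+t))/e^(−λs) = e^(−λt), independent of s = 1.78.
P(X > 4.47) = e^(−1.8625) ≈ 0.1553.

0.1553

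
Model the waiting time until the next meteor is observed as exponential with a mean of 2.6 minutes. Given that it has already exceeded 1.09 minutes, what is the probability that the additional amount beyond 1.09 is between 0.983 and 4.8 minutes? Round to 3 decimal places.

The rate is λ = 1/2.6 = 0.384615 per minute.
Memoryless: the residual past 1.09 is again Exp(λ).
P(0.983 < residual < 4.8) = e^(−λ·0.983) − e^(−λ·4.8) = 0.68518 − 0.15784 ≈ 0.527.

0.527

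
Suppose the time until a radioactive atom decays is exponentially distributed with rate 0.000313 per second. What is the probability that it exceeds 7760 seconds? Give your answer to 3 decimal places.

P(X > 7760) = e^(−λ·7760) = e^(−2.4289) ≈ 0.088.

0.088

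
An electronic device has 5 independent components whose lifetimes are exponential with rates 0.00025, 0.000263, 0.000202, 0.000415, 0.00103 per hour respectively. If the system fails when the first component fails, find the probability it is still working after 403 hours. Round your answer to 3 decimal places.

The time to first failure is exponential with rate Σλ = 0.00025 + 0.000263 + 0.000202 + 0.000415 + 0.00103 = 0.00216.
P(min > 403) = e^(−0.00216·403) = e^(−0.87048) ≈ 0.419.

0.419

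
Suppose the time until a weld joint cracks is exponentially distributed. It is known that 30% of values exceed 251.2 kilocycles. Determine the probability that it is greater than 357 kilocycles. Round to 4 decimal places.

e^(−λ·251.2) = 0.30 ⇒ λ = −ln(0.30)/251.2 = 0.00479289.
P(X > 357) = e^(−0.00479289·357) = e^(−1.7111) ≈ 0.1807.

0.1807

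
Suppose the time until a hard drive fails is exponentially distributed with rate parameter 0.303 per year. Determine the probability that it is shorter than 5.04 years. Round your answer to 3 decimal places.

P(X ≤ 5.04) = 1 − e^(−λ·5.04) = 1 − e^(−1.5271) ≈ 0.783.

0.783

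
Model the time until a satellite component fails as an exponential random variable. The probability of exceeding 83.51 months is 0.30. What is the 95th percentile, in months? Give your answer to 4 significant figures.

e^(−λ·83.51) = 0.30 ⇒ λ = −ln(0.30)/83.51 = 0.0144171.
95th percentile: 1 − e^(−λt) = 0.95, t = −ln(0.05)/λ = 207.79 months.

207.8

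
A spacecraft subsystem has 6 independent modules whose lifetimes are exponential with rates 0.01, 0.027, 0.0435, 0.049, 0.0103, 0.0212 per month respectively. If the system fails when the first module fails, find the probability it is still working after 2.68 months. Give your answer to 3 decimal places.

The time to first failure is exponential with rate Σλ = 0.01 + 0.027 + 0.0435 + 0.049 + 0.0103 + 0.0212 = 0.161.
P(min > 2.68) = e^(−0.161·2.68) = e^(−0.43148) ≈ 0.650.

0.650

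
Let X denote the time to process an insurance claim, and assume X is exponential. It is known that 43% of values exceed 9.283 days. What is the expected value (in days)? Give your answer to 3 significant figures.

e^(−λ·9.283) = 0.43 ⇒ λ = −ln(0.43)/9.283 = 0.0909157.
Mean = 1/λ = 10.9992 days.

11.0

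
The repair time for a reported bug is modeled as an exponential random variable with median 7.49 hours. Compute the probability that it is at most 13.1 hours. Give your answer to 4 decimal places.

0.7025

For an exponential, median = ln(2)/λ, so λ = ln 2 / 7.49 = 0.092543 per hour.
P(X ≤ 13.1) = 1 − e^(−λ·13.1) = 1 − e^(−1.2123) ≈ 0.7025.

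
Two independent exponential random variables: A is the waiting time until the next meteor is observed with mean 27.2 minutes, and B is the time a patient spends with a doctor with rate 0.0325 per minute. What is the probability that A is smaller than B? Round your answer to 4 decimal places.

λ_1 = 1/27.2 = 0.0367647, λ_2 = 0.0325.
For independent exponentials, P(A < B) = λ_1/(λ_1+λ_2) = 0.0367647/0.0692647 ≈ 0.5308.

0.5308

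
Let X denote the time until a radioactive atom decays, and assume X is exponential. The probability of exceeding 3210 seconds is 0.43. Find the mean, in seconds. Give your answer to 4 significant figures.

e^(−λ·3210) = 0.43 ⇒ λ = −ln(0.43)/3210 = 0.000262919.
Mean = 1/λ = 3803.45 seconds.

3803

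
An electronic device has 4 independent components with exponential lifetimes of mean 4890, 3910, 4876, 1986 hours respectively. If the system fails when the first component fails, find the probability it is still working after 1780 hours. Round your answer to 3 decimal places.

0.125

The first failure time is exponential with rate Σλ_i = 1/4890 + 1/3910 + 1/4876 + 1/1986 = 0.00116886 per hour.
P(min > 1780) = e^(−0.00116886·1780) = e^(−2.0806) ≈ 0.125.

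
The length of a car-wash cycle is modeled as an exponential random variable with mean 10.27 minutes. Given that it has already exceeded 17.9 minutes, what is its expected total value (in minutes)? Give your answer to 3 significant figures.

The rate is λ = 1/10.27 = 0.097371 per minute.
By memorylessness, E[X | X > 17.9] = 17.9 + 1/λ = 17.9 + 10.27 = 28.17 minutes.

28.2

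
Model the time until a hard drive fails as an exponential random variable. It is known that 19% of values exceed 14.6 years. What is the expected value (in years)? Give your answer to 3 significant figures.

8.79

e^(−λ·14.6) = 0.19 ⇒ λ = −ln(0.19)/14.6 = 0.113749.
Mean = 1/λ = 8.79131 years.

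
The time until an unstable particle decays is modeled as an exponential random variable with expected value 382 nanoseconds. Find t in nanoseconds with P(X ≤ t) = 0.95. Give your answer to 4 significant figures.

1144

The rate is λ = 1/382 = 0.0026178 per nanosecond.
Set 1 − e^(−λt) = 0.95, so t = −ln(0.05)/λ = 2.9957/0.0026178 ≈ 1144.37 nanoseconds.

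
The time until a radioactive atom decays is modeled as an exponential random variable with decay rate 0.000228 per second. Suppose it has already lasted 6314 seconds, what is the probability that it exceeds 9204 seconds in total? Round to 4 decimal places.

By the memoryless property, P(X > 6314+2890 | X > 6314) = P(X > 2890).
P(X > 2890) = e^(−0.65892) ≈ 0.5174.

0.5174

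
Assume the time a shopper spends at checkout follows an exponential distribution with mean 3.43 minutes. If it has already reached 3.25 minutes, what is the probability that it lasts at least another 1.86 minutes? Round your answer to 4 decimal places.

0.5814

The rate is λ = 1/3.43 = 0.291545 per minute.
By the memoryless property, P(X > 3.25+1.86 | X > 3.25) = P(X > 1.86).
P(X > 1.86) = e^(−0.54227) ≈ 0.5814.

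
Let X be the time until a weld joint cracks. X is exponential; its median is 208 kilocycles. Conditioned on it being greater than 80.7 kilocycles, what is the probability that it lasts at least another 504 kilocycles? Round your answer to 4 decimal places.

0.1865

For an exponential, median = ln(2)/λ, so λ = ln 2 / 208 = 0.00333244 per kilocycle.
The exponential is memoryless, so the remaining time is again Exp(λ): the condition X > 80.7 is irrelevant.
P(X > 504) = e^(−1.6795) ≈ 0.1865.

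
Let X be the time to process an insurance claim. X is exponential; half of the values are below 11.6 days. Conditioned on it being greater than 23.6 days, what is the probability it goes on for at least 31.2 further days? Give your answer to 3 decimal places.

For an exponential, median = ln(2)/λ, so λ = ln 2 / 11.6 = 0.0597541 per day.
The exponential is memoryless, so the remaining time is again Exp(λ): the condition X > 23.6 is irrelevant.
P(X > 31.2) = e^(−1.8643) ≈ 0.155.

0.155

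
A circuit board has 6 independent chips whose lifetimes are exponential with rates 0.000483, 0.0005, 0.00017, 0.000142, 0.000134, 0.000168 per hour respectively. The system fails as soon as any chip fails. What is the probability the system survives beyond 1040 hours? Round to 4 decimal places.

0.1900

The time to first failure is exponential with rate Σλ = 0.000483 + 0.0005 + 0.00017 + 0.000142 + 0.000134 + 0.000168 = 0.001597.
P(min > 1040) = e^(−0.001597·1040) = e^(−1.6609) ≈ 0.1900.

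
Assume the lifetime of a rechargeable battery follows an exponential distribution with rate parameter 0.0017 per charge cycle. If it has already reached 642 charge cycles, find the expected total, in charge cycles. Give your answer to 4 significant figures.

1230

By memorylessness, E[X | X > 642] = 642 + 1/λ = 642 + 588.235 = 1230.24 charge cycles.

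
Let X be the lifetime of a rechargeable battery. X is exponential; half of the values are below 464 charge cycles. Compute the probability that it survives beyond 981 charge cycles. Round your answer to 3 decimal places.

0.231

For an exponential, median = ln(2)/λ, so λ = ln 2 / 464 = 0.00149385 per charge cycle.
P(X > 981) = e^(−λ·981) = e^(−1.4655) ≈ 0.231.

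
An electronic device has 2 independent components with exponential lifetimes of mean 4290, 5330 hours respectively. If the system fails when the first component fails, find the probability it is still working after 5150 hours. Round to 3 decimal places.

The first failure time is exponential with rate Σλ_i = 1/4290 + 1/5330 = 0.000420717 per hour.
P(min > 5150) = e^(−0.000420717·5150) = e^(−2.1667) ≈ 0.115.

0.115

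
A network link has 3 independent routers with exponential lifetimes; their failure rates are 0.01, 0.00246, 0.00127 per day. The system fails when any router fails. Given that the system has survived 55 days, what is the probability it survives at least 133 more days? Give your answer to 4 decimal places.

Time to first failure ~ Exp(Σλ) with Σλ = 0.01373.
By memorylessness, P(T > 55+133 | T > 55) = P(T > 133) = e^(−0.01373·133) ≈ 0.1610.

0.1610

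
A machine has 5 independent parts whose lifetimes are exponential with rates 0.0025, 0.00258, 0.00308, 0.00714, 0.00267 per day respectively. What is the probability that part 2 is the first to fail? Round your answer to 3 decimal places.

0.144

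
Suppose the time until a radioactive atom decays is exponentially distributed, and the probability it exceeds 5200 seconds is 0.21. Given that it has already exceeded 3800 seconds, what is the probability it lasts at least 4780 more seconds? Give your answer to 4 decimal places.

0.2382

From e^(−λ·5200) = 0.21, λ = −ln(0.21)/5200 = 0.000300125.
Memoryless: P(X > 3800+4780 | X > 3800) = P(X > 4780) = e^(−0.000300125·4780) ≈ 0.2382.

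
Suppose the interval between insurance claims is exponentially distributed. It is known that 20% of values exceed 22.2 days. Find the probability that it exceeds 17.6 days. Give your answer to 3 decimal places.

0.279

e^(−λ·22.2) = 0.20 ⇒ λ = −ln(0.20)/22.2 = 0.0724972.
P(X > 17.6) = e^(−0.0724972·17.6) = e^(−1.276) ≈ 0.279.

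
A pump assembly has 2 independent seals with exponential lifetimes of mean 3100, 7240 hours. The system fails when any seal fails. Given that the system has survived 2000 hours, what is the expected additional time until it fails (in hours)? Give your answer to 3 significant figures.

2170

First-failure rate Σλ = 1/3100 + 1/7240 = 0.000460702.
By memorylessness the expected residual is 1/Σλ = 2170.6 hours, regardless of the 2000 already elapsed.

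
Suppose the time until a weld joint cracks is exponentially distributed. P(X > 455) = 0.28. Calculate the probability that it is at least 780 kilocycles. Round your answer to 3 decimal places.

0.113

e^(−λ·455) = 0.28 ⇒ λ = −ln(0.28)/455 = 0.00279773.
P(X > 780) = e^(−0.00279773·780) = e^(−2.1822) ≈ 0.113.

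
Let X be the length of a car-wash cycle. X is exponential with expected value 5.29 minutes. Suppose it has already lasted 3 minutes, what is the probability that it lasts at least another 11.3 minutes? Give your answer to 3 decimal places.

The rate is λ = 1/5.29 = 0.189036 per minute.
The exponential is memoryless, so the remaining time is again Exp(λ): the condition X > 3 is irrelevant.
P(X > 11.3) = e^(−2.1361) ≈ 0.118.

0.118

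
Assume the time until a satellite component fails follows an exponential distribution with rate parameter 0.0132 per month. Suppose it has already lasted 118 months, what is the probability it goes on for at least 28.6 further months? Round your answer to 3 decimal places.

0.686

The exponential is memoryless, so the remaining time is again Exp(λ): the condition X > 118 is irrelevant.
P(X > 28.6) = e^(−0.37752) ≈ 0.686.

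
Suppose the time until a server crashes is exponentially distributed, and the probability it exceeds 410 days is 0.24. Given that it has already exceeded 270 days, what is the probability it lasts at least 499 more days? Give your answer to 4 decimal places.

From e^(−λ·410) = 0.24, λ = −ln(0.24)/410 = 0.00348077.
Memoryless: P(X > 270+499 | X > 270) = P(X > 499) = e^(−0.00348077·499) ≈ 0.1761.

0.1761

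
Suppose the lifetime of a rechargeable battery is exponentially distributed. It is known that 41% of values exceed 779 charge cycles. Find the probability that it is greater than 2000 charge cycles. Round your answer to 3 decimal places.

0.101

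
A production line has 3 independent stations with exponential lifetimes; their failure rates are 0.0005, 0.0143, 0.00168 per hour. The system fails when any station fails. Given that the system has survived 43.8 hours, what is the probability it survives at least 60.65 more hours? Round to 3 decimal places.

0.368

Time to first failure ~ Exp(Σλ) with Σλ = 0.01648.
By memorylessness, P(T > 43.8+60.65 | T > 43.8) = P(T > 60.65) = e^(−0.01648·60.65) ≈ 0.368.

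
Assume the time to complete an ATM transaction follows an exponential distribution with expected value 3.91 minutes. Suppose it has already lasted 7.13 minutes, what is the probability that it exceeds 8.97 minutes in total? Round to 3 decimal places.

0.625

The rate is λ = 1/3.91 = 0.255754 per minute.
By the memoryless property, P(X > 7.13+1.84 | X > 7.13) = P(X > 1.84).
P(X > 1.84) = e^(−0.47059) ≈ 0.625.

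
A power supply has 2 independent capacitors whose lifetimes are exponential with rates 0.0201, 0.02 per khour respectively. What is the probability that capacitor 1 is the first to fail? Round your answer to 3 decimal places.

0.501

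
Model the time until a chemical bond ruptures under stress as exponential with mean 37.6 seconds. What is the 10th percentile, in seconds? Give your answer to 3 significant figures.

3.96

The rate is λ = 1/37.6 = 0.0265957 per second.
Set 1 − e^(−λt) = 0.1, so t = −ln(0.9)/λ = 0.10536/0.0265957 ≈ 3.96156 seconds.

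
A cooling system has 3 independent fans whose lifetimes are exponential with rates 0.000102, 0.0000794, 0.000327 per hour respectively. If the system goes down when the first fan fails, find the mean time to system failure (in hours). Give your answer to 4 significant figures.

1967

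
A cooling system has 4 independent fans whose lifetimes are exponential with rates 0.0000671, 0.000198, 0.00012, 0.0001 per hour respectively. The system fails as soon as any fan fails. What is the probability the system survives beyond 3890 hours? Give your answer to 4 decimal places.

0.1515

The time to first failure is exponential with rate Σλ = 0.0000671 + 0.000198 + 0.00012 + 0.0001 = 0.0004851.
P(min > 3890) = e^(−0.0004851·3890) = e^(−1.887) ≈ 0.1515.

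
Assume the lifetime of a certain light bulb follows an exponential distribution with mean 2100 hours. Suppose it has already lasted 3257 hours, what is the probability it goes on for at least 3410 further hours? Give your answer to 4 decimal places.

0.1971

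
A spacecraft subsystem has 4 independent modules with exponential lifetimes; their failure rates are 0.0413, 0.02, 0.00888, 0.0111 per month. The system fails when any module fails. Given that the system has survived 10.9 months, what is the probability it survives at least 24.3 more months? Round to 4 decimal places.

Time to first failure ~ Exp(Σλ) with Σλ = 0.08128.
By memorylessness, P(T > 10.9+24.3 | T > 10.9) = P(T > 24.3) = e^(−0.08128·24.3) ≈ 0.1387.

0.1387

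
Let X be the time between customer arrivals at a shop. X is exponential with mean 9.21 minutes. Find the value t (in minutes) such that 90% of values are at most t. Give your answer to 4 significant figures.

The rate is λ = 1/9.21 = 0.108578 per minute.
Set 1 − e^(−λt) = 0.9, so t = −ln(0.1)/λ = 2.3026/0.108578 ≈ 21.2068 minutes.

21.21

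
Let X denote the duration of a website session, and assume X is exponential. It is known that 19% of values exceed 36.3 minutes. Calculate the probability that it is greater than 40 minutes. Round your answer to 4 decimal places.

0.1604

e^(−λ·36.3) = 0.19 ⇒ λ = −ln(0.19)/36.3 = 0.0457502.
P(X > 40) = e^(−0.0457502·40) = e^(−1.83) ≈ 0.1604.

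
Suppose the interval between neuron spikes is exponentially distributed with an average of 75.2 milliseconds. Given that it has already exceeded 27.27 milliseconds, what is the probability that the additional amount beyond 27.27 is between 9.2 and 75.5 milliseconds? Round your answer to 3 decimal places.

0.518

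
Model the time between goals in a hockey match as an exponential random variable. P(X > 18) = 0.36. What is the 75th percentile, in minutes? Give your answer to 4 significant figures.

24.42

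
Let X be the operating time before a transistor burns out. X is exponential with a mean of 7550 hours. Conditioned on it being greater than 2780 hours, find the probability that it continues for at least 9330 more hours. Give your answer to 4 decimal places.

0.2906

The rate is λ = 1/7550 = 0.00013245 per hour.
The exponential is memoryless, so the remaining time is again Exp(λ): the condition X > 2780 is irrelevant.
P(X > 9330) = e^(−1.2358) ≈ 0.2906.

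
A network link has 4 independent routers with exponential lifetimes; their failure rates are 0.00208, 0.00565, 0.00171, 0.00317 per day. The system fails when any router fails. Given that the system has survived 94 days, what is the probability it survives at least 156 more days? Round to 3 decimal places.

Time to first failure ~ Exp(Σλ) with Σλ = 0.01261.
By memorylessness, P(T > 94+156 | T > 94) = P(T > 156) = e^(−0.01261·156) ≈ 0.140.

0.140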